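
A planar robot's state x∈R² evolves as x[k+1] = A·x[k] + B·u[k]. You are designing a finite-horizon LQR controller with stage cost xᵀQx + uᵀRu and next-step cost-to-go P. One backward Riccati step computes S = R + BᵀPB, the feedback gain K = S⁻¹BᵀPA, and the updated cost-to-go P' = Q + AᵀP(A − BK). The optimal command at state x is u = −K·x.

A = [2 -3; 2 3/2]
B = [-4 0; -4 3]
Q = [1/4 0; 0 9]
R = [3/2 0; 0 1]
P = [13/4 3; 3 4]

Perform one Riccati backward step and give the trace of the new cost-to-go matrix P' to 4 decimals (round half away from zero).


11.7330

BᵀP = [-25.0000 -28.0000; 9.0000 12.0000]
S = R + BᵀPB = [3/2 0; 0 1] + [212.0000 -84.0000; -84.0000 36.0000] = [213.5000 -84.0000; -84.0000 37.0000]
BᵀPA = [-106.0000 33.0000; 42.0000 -9.0000]
K = S⁻¹·BᵀPA = [-0.4671 0.5513; 0.0747 1.0083]
A−BK = [0.1316 -0.7949; -0.0925 0.6802]
AᵀP(A−BK) = [0.3503 -0.4135; -0.4135 2.1326]
P' = Q + AᵀP(A−BK) = [0.6003 -0.4135; -0.4135 11.1326]
tr(P') = 11.7330


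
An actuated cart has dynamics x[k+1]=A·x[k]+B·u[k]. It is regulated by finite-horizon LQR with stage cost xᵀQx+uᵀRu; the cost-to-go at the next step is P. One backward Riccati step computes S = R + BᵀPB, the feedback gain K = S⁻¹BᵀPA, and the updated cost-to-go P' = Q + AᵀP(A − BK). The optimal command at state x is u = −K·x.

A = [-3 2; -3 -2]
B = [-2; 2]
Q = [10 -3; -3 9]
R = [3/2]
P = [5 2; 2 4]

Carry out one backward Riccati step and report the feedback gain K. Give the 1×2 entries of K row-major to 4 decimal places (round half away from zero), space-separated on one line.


0.2791 -0.9302

BᵀP = [-6.0000 4.0000]
S = R + BᵀPB = [3/2] + [20.0000] = [21.5000]
BᵀPA = [6.0000 -20.0000]
K = S⁻¹·BᵀPA = [0.2791 -0.9302]
A−BK = [-2.4419 0.1395; -3.5581 -0.1395]
AᵀP(A−BK) = [115.3256 -0.4186; -0.4186 1.3953]
P' = Q + AᵀP(A−BK) = [125.3256 -3.4186; -3.4186 10.3953]
tr(P') = 135.7209


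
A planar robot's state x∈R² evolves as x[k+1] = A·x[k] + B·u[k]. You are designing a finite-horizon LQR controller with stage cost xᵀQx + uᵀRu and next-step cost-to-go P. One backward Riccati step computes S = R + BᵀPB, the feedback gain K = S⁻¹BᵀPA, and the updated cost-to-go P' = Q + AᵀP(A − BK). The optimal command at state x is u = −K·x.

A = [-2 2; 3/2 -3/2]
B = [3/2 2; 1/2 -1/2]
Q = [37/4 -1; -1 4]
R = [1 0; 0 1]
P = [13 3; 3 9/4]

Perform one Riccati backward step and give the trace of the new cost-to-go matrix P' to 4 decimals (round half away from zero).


BᵀP = [21.0000 5.6250; 24.5000 4.8750]
S = R + BᵀPB = [1 0; 0 1] + [34.3125 39.1875; 39.1875 46.5625] = [35.3125 39.1875; 39.1875 47.5625]
BᵀPA = [-33.5625 33.5625; -41.6875 41.6875]
K = S⁻¹·BᵀPA = [0.2593 -0.2593; -1.0901 1.0901]
A−BK = [-0.2087 0.2087; 0.8253 -0.8253]
AᵀP(A−BK) = [2.3209 -2.3209; -2.3209 2.3209]
P' = Q + AᵀP(A−BK) = [11.5709 -3.3209; -3.3209 6.3209]
tr(P') = 17.8918

17.8918


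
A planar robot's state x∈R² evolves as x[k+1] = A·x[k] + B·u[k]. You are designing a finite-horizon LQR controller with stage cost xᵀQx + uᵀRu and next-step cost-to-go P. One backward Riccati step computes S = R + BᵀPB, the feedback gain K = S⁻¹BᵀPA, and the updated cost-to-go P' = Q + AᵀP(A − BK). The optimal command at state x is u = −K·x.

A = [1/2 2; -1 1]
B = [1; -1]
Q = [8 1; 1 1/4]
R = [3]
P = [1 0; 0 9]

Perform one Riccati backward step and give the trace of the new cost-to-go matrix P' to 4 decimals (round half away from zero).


19.7885

BᵀP = [1.0000 -9.0000]
S = R + BᵀPB = [3] + [10.0000] = [13.0000]
BᵀPA = [9.5000 -7.0000]
K = S⁻¹·BᵀPA = [0.7308 -0.5385]
A−BK = [-0.2308 2.5385; -0.2692 0.4615]
AᵀP(A−BK) = [2.3077 -2.8846; -2.8846 9.2308]
P' = Q + AᵀP(A−BK) = [10.3077 -1.8846; -1.8846 9.4808]
tr(P') = 19.7885


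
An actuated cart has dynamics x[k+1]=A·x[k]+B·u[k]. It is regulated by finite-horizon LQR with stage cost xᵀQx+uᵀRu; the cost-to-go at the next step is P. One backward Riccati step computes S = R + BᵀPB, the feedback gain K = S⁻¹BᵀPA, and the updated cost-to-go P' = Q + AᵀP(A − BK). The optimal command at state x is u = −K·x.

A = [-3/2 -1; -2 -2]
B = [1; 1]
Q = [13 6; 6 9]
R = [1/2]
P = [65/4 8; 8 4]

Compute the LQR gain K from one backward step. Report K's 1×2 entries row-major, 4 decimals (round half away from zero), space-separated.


BᵀP = [24.2500 12.0000]
S = R + BᵀPB = [1/2] + [36.2500] = [36.7500]
BᵀPA = [-60.3750 -48.2500]
K = S⁻¹·BᵀPA = [-1.6429 -1.3129]
A−BK = [0.1429 0.3129; -0.3571 -0.6871]
AᵀP(A−BK) = [1.3750 1.1071; 1.1071 0.9014]
P' = Q + AᵀP(A−BK) = [14.3750 7.1071; 7.1071 9.9014]
tr(P') = 24.2764

-1.6429 -1.3129


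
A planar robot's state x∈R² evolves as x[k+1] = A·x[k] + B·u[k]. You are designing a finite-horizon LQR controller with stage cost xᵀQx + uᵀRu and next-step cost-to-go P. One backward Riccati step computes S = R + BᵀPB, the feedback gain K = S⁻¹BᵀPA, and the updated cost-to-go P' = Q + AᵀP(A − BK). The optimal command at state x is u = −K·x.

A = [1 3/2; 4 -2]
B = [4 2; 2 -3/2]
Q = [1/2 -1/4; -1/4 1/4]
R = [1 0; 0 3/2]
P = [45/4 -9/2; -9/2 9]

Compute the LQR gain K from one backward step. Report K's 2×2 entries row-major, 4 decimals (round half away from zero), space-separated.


0.9214 -0.1589 -1.3557 1.0701

BᵀP = [36.0000 0.0000; 29.2500 -22.5000]
S = R + BᵀPB = [1 0; 0 3/2] + [144.0000 72.0000; 72.0000 92.2500] = [145.0000 72.0000; 72.0000 93.7500]
BᵀPA = [36.0000 54.0000; -60.7500 88.8750]
K = S⁻¹·BᵀPA = [0.9214 -0.1589; -1.3557 1.0701]
A−BK = [0.0256 -0.0044; 0.1237 -0.0771]
AᵀP(A−BK) = [3.7222 -2.3981; -2.3981 1.7934]
P' = Q + AᵀP(A−BK) = [4.2222 -2.6481; -2.6481 2.0434]
tr(P') = 6.2656


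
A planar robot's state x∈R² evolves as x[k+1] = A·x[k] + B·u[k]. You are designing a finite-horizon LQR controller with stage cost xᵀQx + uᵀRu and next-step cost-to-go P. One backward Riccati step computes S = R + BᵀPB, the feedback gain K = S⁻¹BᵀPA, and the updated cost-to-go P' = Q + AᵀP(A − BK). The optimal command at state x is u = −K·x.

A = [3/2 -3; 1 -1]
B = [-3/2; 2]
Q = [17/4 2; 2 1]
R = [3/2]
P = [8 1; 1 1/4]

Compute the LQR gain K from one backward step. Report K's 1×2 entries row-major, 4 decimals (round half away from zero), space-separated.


-1.1034 2.1379

BᵀP = [-10.0000 -1.0000]
S = R + BᵀPB = [3/2] + [13.0000] = [14.5000]
BᵀPA = [-16.0000 31.0000]
K = S⁻¹·BᵀPA = [-1.1034 2.1379]
A−BK = [-0.1552 0.2069; 3.2069 -5.2759]
AᵀP(A−BK) = [3.5948 -6.5431; -6.5431 11.9741]
P' = Q + AᵀP(A−BK) = [7.8448 -4.5431; -4.5431 12.9741]
tr(P') = 20.8190


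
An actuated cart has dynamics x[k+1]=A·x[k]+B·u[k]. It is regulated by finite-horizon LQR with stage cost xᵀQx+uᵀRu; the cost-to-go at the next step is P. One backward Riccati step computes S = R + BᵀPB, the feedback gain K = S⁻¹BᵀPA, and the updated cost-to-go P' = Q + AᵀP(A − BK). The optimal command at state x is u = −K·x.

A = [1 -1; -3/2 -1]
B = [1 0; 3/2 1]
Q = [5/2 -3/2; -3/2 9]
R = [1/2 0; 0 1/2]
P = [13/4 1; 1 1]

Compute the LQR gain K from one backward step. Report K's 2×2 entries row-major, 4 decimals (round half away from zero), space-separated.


BᵀP = [4.7500 2.5000; 1.0000 1.0000]
S = R + BᵀPB = [1/2 0; 0 1/2] + [8.5000 2.5000; 2.5000 1.0000] = [9.0000 2.5000; 2.5000 1.5000]
BᵀPA = [1.0000 -7.2500; -0.5000 -2.0000]
K = S⁻¹·BᵀPA = [0.3793 -0.8103; -0.9655 0.0172]
A−BK = [0.6207 -0.1897; -1.1034 0.1983]
AᵀP(A−BK) = [1.6379 -0.4310; -0.4310 0.4095]
P' = Q + AᵀP(A−BK) = [4.1379 -1.9310; -1.9310 9.4095]
tr(P') = 13.5474

0.3793 -0.8103 -0.9655 0.0172


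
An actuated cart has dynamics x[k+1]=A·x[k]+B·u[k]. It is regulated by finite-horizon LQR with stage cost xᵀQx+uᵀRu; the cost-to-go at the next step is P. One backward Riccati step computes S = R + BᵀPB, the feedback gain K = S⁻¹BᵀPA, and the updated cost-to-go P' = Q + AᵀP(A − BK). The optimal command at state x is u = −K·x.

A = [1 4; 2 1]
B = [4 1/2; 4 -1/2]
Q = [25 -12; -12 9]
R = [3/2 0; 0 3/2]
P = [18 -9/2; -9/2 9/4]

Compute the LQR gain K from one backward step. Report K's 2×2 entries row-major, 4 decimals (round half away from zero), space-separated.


0.2890 0.8448 -0.5225 1.7036

BᵀP = [54.0000 -9.0000; 11.2500 -3.3750]
S = R + BᵀPB = [3/2 0; 0 3/2] + [180.0000 31.5000; 31.5000 7.3125] = [181.5000 31.5000; 31.5000 8.8125]
BᵀPA = [36.0000 207.0000; 4.5000 41.6250]
K = S⁻¹·BᵀPA = [0.2890 0.8448; -0.5225 1.7036]
A−BK = [0.1051 -0.2311; 0.5827 -1.5276]
AᵀP(A−BK) = [0.9463 -2.0801; -2.0801 8.4581]
P' = Q + AᵀP(A−BK) = [25.9463 -14.0801; -14.0801 17.4581]
tr(P') = 43.4044


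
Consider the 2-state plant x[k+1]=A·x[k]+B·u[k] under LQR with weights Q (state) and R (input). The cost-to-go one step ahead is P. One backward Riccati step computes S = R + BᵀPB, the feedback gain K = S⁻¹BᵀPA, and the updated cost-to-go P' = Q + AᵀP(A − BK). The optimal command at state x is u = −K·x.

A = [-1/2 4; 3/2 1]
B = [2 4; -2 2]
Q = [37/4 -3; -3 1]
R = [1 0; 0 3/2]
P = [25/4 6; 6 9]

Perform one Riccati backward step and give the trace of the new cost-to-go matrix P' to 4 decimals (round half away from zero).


BᵀP = [0.5000 -6.0000; 37.0000 42.0000]
S = R + BᵀPB = [1 0; 0 3/2] + [13.0000 -10.0000; -10.0000 232.0000] = [14.0000 -10.0000; -10.0000 233.5000]
BᵀPA = [-9.2500 -4.0000; 44.5000 190.0000]
K = S⁻¹·BᵀPA = [-0.5411 0.3048; 0.1674 0.8268]
A−BK = [-0.0873 0.0833; 0.0829 -0.0439]
AᵀP(A−BK) = [0.3575 0.0289; 0.0289 1.1351]
P' = Q + AᵀP(A−BK) = [9.6075 -2.9711; -2.9711 2.1351]
tr(P') = 11.7426

11.7426


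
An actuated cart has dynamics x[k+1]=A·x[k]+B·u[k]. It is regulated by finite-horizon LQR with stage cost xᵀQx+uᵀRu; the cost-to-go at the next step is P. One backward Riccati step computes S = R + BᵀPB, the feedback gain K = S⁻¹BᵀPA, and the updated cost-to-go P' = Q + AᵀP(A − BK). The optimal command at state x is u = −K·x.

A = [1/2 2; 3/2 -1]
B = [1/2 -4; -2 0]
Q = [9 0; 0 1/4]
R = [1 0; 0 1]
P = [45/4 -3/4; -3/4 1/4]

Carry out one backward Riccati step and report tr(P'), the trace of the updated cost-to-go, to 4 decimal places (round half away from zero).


BᵀP = [7.1250 -0.8750; -45.0000 3.0000]
S = R + BᵀPB = [1 0; 0 1] + [5.3125 -28.5000; -28.5000 180.0000] = [6.3125 -28.5000; -28.5000 181.0000]
BᵀPA = [2.2500 15.1250; -18.0000 -93.0000]
K = S⁻¹·BᵀPA = [-0.3202 0.2638; -0.1499 -0.4723]
A−BK = [0.0606 -0.0210; 0.8597 -0.4725]
AᵀP(A−BK) = [0.2729 -0.0945; -0.0945 0.3385]
P' = Q + AᵀP(A−BK) = [9.2729 -0.0945; -0.0945 0.5885]
tr(P') = 9.8614

9.8614


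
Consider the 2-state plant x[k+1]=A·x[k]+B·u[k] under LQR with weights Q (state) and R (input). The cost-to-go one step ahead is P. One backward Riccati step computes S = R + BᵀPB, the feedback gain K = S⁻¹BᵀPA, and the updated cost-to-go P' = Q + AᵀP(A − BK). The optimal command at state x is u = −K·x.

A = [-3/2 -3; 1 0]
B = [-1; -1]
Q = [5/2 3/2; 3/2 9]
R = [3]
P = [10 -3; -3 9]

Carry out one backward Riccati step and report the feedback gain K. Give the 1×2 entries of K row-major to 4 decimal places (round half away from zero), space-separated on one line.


BᵀP = [-7.0000 -6.0000]
S = R + BᵀPB = [3] + [13.0000] = [16.0000]
BᵀPA = [4.5000 21.0000]
K = S⁻¹·BᵀPA = [0.2813 1.3125]
A−BK = [-1.2188 -1.6875; 1.2813 1.3125]
AᵀP(A−BK) = [39.2344 48.0938; 48.0938 62.4375]
P' = Q + AᵀP(A−BK) = [41.7344 49.5938; 49.5938 71.4375]
tr(P') = 113.1719

0.2813 1.3125


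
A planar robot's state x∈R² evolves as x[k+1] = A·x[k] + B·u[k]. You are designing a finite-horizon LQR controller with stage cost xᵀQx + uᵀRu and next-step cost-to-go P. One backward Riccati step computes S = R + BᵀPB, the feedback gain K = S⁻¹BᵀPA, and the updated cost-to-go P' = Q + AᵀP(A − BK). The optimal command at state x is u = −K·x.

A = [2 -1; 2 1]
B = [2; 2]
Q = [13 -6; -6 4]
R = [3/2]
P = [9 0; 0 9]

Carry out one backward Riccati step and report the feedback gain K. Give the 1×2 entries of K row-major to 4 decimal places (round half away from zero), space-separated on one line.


BᵀP = [18.0000 18.0000]
S = R + BᵀPB = [3/2] + [72.0000] = [73.5000]
BᵀPA = [72.0000 0.0000]
K = S⁻¹·BᵀPA = [0.9796 0.0000]
A−BK = [0.0408 -1.0000; 0.0408 1.0000]
AᵀP(A−BK) = [1.4694 0.0000; 0.0000 18.0000]
P' = Q + AᵀP(A−BK) = [14.4694 -6.0000; -6.0000 22.0000]
tr(P') = 36.4694

0.9796 0.0000


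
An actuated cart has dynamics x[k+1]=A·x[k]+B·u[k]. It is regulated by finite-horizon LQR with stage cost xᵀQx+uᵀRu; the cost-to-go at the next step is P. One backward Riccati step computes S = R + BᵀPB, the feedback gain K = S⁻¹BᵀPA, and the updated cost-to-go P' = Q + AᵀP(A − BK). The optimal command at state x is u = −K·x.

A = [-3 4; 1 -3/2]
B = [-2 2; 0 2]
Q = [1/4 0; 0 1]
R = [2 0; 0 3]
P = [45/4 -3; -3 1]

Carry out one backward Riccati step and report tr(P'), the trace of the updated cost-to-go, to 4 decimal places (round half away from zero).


14.2511

BᵀP = [-22.5000 6.0000; 16.5000 -4.0000]
S = R + BᵀPB = [2 0; 0 3] + [45.0000 -33.0000; -33.0000 25.0000] = [47.0000 -33.0000; -33.0000 28.0000]
BᵀPA = [73.5000 -99.0000; -53.5000 72.0000]
K = S⁻¹·BᵀPA = [1.2885 -1.7445; -0.3921 0.5154]
A−BK = [0.3612 -0.5198; 1.7841 -2.5308]
AᵀP(A−BK) = [4.5661 -6.2048; -6.2048 8.4350]
P' = Q + AᵀP(A−BK) = [4.8161 -6.2048; -6.2048 9.4350]
tr(P') = 14.2511


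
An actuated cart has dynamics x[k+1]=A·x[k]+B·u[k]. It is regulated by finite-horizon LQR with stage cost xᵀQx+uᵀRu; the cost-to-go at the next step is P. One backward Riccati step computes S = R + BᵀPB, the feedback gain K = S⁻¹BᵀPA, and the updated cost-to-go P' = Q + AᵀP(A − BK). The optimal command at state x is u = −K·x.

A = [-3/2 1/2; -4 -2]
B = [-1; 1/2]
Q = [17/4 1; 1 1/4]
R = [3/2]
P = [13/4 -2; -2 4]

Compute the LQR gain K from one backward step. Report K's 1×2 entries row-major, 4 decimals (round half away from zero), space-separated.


-1.2419 -1.3065

BᵀP = [-4.2500 4.0000]
S = R + BᵀPB = [3/2] + [6.2500] = [7.7500]
BᵀPA = [-9.6250 -10.1250]
K = S⁻¹·BᵀPA = [-1.2419 -1.3065]
A−BK = [-2.7419 -0.8065; -3.3790 -1.3468]
AᵀP(A−BK) = [35.3589 14.9879; 14.9879 7.5847]
P' = Q + AᵀP(A−BK) = [39.6089 15.9879; 15.9879 7.8347]
tr(P') = 47.4435


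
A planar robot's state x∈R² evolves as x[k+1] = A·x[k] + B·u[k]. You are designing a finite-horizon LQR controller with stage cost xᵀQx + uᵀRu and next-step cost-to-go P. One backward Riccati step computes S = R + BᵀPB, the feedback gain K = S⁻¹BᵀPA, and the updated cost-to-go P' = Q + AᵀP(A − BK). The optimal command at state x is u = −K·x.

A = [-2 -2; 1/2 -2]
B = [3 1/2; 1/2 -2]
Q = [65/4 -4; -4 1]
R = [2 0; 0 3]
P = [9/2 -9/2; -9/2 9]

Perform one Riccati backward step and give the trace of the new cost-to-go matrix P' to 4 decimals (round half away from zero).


BᵀP = [11.2500 -9.0000; 11.2500 -20.2500]
S = R + BᵀPB = [2 0; 0 3] + [29.2500 23.6250; 23.6250 46.1250] = [31.2500 23.6250; 23.6250 49.1250]
BᵀPA = [-27.0000 -4.5000; -32.6250 18.0000]
K = S⁻¹·BᵀPA = [-0.5687 -0.6615; -0.3906 0.6845]
A−BK = [-0.0986 -0.3577; 0.0031 -0.3001]
AᵀP(A−BK) = [1.1512 -0.0276; -0.0276 2.7013]
P' = Q + AᵀP(A−BK) = [17.4012 -4.0276; -4.0276 3.7013]
tr(P') = 21.1025

21.1025


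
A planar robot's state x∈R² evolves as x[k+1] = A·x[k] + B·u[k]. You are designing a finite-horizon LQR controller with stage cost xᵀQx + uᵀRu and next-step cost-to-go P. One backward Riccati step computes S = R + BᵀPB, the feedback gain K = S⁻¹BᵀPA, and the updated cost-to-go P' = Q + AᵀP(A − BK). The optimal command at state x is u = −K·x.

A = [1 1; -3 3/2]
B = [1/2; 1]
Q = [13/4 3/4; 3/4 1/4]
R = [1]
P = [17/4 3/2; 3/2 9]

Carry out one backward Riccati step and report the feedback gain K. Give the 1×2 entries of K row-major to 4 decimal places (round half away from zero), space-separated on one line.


-2.0398 1.4527

BᵀP = [3.6250 9.7500]
S = R + BᵀPB = [1] + [11.5625] = [12.5625]
BᵀPA = [-25.6250 18.2500]
K = S⁻¹·BᵀPA = [-2.0398 1.4527]
A−BK = [2.0199 0.2736; -0.9602 0.0473]
AᵀP(A−BK) = [23.9801 -1.2736; -1.2736 2.4876]
P' = Q + AᵀP(A−BK) = [27.2301 -0.5236; -0.5236 2.7376]
tr(P') = 29.9677


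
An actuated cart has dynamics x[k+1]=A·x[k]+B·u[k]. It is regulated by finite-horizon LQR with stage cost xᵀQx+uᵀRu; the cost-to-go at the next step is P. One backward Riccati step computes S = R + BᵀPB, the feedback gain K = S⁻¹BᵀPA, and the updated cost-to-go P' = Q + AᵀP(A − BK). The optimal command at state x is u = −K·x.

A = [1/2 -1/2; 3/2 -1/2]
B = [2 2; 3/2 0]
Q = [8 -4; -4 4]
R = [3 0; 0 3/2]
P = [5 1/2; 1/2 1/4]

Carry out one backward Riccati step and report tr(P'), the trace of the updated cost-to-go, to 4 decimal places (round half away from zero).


12.5168

BᵀP = [10.7500 1.3750; 10.0000 1.0000]
S = R + BᵀPB = [3 0; 0 3/2] + [23.5625 21.5000; 21.5000 20.0000] = [26.5625 21.5000; 21.5000 21.5000]
BᵀPA = [7.4375 -6.0625; 6.5000 -5.5000]
K = S⁻¹·BᵀPA = [0.1852 -0.1111; 0.1171 -0.1447]
A−BK = [-0.1047 0.0116; 1.2222 -0.3333]
AᵀP(A−BK) = [0.4238 -0.1705; -0.1705 0.0930]
P' = Q + AᵀP(A−BK) = [8.4238 -4.1705; -4.1705 4.0930]
tr(P') = 12.5168


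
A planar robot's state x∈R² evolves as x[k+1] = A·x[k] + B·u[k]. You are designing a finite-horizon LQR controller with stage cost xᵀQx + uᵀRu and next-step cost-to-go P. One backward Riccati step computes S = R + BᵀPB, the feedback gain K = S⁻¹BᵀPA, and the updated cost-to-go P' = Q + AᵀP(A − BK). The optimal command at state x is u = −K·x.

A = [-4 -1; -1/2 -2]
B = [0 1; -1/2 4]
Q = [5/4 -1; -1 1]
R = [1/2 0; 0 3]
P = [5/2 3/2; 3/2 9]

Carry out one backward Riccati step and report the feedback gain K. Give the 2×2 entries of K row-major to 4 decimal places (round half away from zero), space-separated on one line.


BᵀP = [-0.7500 -4.5000; 8.5000 37.5000]
S = R + BᵀPB = [1/2 0; 0 3] + [2.2500 -18.7500; -18.7500 158.5000] = [2.7500 -18.7500; -18.7500 161.5000]
BᵀPA = [5.2500 9.7500; -52.7500 -83.5000]
K = S⁻¹·BᵀPA = [-1.5253 0.0972; -0.5037 -0.5057]
A−BK = [-3.4963 -0.4943; 0.7522 0.0716]
AᵀP(A−BK) = [29.6870 4.5618; 4.5618 1.3228]
P' = Q + AᵀP(A−BK) = [30.9370 3.5618; 3.5618 2.3228]
tr(P') = 33.2598

-1.5253 0.0972 -0.5037 -0.5057


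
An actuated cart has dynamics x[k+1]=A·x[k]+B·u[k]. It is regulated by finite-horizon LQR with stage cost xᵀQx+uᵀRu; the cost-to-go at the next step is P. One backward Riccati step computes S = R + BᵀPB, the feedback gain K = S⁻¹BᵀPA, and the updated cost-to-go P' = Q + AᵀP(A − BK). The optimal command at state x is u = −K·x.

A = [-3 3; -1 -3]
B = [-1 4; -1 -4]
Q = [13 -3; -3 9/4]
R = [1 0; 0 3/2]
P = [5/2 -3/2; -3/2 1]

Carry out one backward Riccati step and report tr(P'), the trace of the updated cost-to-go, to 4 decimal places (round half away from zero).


16.7919

BᵀP = [-1.0000 0.5000; 16.0000 -10.0000]
S = R + BᵀPB = [1 0; 0 3/2] + [0.5000 -6.0000; -6.0000 104.0000] = [1.5000 -6.0000; -6.0000 105.5000]
BᵀPA = [2.5000 -4.5000; -38.0000 78.0000]
K = S⁻¹·BᵀPA = [0.2924 -0.0552; -0.3436 0.7362]
A−BK = [-1.3333 0.0000; -2.0818 -0.1104]
AᵀP(A−BK) = [0.7137 -0.3865; -0.3865 0.8282]
P' = Q + AᵀP(A−BK) = [13.7137 -3.3865; -3.3865 3.0782]
tr(P') = 16.7919


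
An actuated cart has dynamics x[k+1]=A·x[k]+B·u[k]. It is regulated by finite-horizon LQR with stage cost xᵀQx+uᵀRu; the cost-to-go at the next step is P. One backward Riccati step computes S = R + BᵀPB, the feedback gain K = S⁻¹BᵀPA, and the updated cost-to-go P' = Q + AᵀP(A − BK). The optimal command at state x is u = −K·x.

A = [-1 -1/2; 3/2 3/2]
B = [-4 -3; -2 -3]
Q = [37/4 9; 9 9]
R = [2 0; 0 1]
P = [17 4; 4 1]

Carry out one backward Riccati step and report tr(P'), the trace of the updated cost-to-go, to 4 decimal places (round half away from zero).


18.6200

BᵀP = [-76.0000 -18.0000; -63.0000 -15.0000]
S = R + BᵀPB = [2 0; 0 1] + [340.0000 282.0000; 282.0000 234.0000] = [342.0000 282.0000; 282.0000 235.0000]
BᵀPA = [49.0000 11.0000; 40.5000 9.0000]
K = S⁻¹·BᵀPA = [0.1111 0.0556; 0.0390 -0.0284]
A−BK = [-0.4385 -0.3629; 1.8392 1.5260]
AᵀP(A−BK) = [0.2258 0.1767; 0.1767 0.1442]
P' = Q + AᵀP(A−BK) = [9.4758 9.1767; 9.1767 9.1442]
tr(P') = 18.6200


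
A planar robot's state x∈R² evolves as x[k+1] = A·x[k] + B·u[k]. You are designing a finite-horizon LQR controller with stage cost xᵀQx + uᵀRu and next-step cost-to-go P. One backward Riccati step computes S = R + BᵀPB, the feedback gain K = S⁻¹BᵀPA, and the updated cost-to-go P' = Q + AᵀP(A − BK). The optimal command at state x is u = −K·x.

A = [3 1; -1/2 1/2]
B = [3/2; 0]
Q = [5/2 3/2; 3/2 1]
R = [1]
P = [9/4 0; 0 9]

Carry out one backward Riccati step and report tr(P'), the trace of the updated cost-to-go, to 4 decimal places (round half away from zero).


11.7113

BᵀP = [3.3750 0.0000]
S = R + BᵀPB = [1] + [5.0625] = [6.0625]
BᵀPA = [10.1250 3.3750]
K = S⁻¹·BᵀPA = [1.6701 0.5567]
A−BK = [0.4948 0.1649; -0.5000 0.5000]
AᵀP(A−BK) = [5.5902 -1.1366; -1.1366 2.6211]
P' = Q + AᵀP(A−BK) = [8.0902 0.3634; 0.3634 3.6211]
tr(P') = 11.7113


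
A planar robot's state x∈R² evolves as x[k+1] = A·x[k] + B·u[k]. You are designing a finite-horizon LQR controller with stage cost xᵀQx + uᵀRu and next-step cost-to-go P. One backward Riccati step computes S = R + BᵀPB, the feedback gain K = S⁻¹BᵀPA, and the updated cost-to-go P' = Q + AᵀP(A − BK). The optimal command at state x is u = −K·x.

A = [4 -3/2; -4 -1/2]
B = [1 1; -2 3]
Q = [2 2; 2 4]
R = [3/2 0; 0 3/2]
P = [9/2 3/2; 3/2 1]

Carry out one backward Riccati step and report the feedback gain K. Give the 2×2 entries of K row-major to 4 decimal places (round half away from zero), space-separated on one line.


2.0000 -0.5000 0.7500 -0.6563

BᵀP = [1.5000 -0.5000; 9.0000 4.5000]
S = R + BᵀPB = [3/2 0; 0 3/2] + [2.5000 0.0000; 0.0000 22.5000] = [4.0000 0.0000; 0.0000 24.0000]
BᵀPA = [8.0000 -2.0000; 18.0000 -15.7500]
K = S⁻¹·BᵀPA = [2.0000 -0.5000; 0.7500 -0.6563]
A−BK = [1.2500 -0.3438; -2.2500 0.4688]
AᵀP(A−BK) = [10.5000 -3.1875; -3.1875 1.2891]
P' = Q + AᵀP(A−BK) = [12.5000 -1.1875; -1.1875 5.2891]
tr(P') = 17.7891


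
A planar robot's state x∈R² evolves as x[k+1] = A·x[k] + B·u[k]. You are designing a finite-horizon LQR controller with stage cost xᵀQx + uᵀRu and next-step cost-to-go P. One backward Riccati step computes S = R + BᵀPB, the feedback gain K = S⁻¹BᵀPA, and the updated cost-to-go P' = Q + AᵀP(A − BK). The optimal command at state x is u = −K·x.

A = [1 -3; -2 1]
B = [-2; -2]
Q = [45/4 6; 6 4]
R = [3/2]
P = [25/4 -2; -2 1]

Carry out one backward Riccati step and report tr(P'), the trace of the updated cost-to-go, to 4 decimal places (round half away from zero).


BᵀP = [-8.5000 2.0000]
S = R + BᵀPB = [3/2] + [13.0000] = [14.5000]
BᵀPA = [-12.5000 27.5000]
K = S⁻¹·BᵀPA = [-0.8621 1.8966]
A−BK = [-0.7241 0.7931; -3.7241 4.7931]
AᵀP(A−BK) = [7.4741 -11.0431; -11.0431 17.0948]
P' = Q + AᵀP(A−BK) = [18.7241 -5.0431; -5.0431 21.0948]
tr(P') = 39.8190

39.8190


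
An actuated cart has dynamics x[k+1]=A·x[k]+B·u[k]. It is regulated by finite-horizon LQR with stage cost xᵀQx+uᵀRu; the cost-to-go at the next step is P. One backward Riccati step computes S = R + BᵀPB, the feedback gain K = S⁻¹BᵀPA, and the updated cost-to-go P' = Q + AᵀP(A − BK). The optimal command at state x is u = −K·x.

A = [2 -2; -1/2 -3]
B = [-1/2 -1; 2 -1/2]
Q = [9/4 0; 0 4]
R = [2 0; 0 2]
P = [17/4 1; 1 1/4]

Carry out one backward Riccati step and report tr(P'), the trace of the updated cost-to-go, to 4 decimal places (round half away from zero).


18.9651

BᵀP = [-0.1250 0.0000; -4.7500 -1.1250]
S = R + BᵀPB = [2 0; 0 2] + [0.0625 0.1250; 0.1250 5.3125] = [2.0625 0.1250; 0.1250 7.3125]
BᵀPA = [-0.2500 0.2500; -8.9375 12.8750]
K = S⁻¹·BᵀPA = [-0.0472 0.0145; -1.2214 1.7604]
A−BK = [0.7550 -0.2323; -1.0163 -2.1488]
AᵀP(A−BK) = [4.1343 -5.8875; -5.8875 8.5808]
P' = Q + AᵀP(A−BK) = [6.3843 -5.8875; -5.8875 12.5808]
tr(P') = 18.9651


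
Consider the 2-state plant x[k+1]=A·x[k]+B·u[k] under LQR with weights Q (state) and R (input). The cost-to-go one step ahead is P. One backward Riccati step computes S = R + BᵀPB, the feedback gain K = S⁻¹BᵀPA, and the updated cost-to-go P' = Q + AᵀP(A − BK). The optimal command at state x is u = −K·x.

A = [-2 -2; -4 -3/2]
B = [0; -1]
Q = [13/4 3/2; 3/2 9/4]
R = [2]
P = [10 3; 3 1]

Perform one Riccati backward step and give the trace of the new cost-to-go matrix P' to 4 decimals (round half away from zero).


BᵀP = [-3.0000 -1.0000]
S = R + BᵀPB = [2] + [1.0000] = [3.0000]
BᵀPA = [10.0000 7.5000]
K = S⁻¹·BᵀPA = [3.3333 2.5000]
A−BK = [-2.0000 -2.0000; -0.6667 1.0000]
AᵀP(A−BK) = [70.6667 54.0000; 54.0000 41.5000]
P' = Q + AᵀP(A−BK) = [73.9167 55.5000; 55.5000 43.7500]
tr(P') = 117.6667

117.6667


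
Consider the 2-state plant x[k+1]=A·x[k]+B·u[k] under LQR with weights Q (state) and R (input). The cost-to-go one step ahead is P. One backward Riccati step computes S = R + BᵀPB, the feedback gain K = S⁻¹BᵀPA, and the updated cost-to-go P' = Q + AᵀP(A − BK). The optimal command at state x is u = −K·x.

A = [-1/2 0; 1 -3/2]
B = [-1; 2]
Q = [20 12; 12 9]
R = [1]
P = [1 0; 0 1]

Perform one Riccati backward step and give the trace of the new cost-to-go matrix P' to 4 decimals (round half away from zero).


29.9583

BᵀP = [-1.0000 2.0000]
S = R + BᵀPB = [1] + [5.0000] = [6.0000]
BᵀPA = [2.5000 -3.0000]
K = S⁻¹·BᵀPA = [0.4167 -0.5000]
A−BK = [-0.0833 -0.5000; 0.1667 -0.5000]
AᵀP(A−BK) = [0.2083 -0.2500; -0.2500 0.7500]
P' = Q + AᵀP(A−BK) = [20.2083 11.7500; 11.7500 9.7500]
tr(P') = 29.9583


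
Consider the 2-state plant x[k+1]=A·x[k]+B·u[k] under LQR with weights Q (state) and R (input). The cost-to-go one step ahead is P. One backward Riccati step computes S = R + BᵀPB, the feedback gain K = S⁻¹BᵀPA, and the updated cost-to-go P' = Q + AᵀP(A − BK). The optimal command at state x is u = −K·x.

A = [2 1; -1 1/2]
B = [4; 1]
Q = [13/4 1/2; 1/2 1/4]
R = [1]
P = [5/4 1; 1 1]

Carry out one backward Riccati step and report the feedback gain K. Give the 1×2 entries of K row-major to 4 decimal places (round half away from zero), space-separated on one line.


BᵀP = [6.0000 5.0000]
S = R + BᵀPB = [1] + [29.0000] = [30.0000]
BᵀPA = [7.0000 8.5000]
K = S⁻¹·BᵀPA = [0.2333 0.2833]
A−BK = [1.0667 -0.1333; -1.2333 0.2167]
AᵀP(A−BK) = [0.3667 0.0167; 0.0167 0.0917]
P' = Q + AᵀP(A−BK) = [3.6167 0.5167; 0.5167 0.3417]
tr(P') = 3.9583

0.2333 0.2833


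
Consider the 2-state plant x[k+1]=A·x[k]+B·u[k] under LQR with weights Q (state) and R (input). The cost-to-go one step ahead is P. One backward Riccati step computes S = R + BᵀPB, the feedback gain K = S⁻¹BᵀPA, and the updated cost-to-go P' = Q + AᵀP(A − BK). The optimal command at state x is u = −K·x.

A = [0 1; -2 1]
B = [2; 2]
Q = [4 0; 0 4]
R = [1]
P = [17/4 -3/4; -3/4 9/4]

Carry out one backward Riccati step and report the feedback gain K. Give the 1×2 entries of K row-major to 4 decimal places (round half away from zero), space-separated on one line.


-0.2857 0.4762

BᵀP = [7.0000 3.0000]
S = R + BᵀPB = [1] + [20.0000] = [21.0000]
BᵀPA = [-6.0000 10.0000]
K = S⁻¹·BᵀPA = [-0.2857 0.4762]
A−BK = [0.5714 0.0476; -1.4286 0.0476]
AᵀP(A−BK) = [7.2857 -0.1429; -0.1429 0.2381]
P' = Q + AᵀP(A−BK) = [11.2857 -0.1429; -0.1429 4.2381]
tr(P') = 15.5238


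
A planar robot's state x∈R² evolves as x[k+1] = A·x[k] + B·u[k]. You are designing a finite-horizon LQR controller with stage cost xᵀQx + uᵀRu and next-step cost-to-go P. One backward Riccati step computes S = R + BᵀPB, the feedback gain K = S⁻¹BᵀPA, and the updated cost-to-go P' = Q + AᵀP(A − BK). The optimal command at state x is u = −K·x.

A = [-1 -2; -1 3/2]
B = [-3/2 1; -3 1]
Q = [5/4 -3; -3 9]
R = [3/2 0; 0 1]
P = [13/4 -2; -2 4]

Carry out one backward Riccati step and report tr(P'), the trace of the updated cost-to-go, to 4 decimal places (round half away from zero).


BᵀP = [1.1250 -9.0000; 1.2500 2.0000]
S = R + BᵀPB = [3/2 0; 0 1] + [25.3125 -7.8750; -7.8750 3.2500] = [26.8125 -7.8750; -7.8750 4.2500]
BᵀPA = [7.8750 -15.7500; -3.2500 0.5000]
K = S⁻¹·BᵀPA = [0.1516 -1.2130; -0.4838 -2.1300]
A−BK = [-0.2888 -1.6895; -0.0614 -0.0090]
AᵀP(A−BK) = [0.4838 2.1300; 2.1300 15.9603]
P' = Q + AᵀP(A−BK) = [1.7338 -0.8700; -0.8700 24.9603]
tr(P') = 26.6940

26.6940


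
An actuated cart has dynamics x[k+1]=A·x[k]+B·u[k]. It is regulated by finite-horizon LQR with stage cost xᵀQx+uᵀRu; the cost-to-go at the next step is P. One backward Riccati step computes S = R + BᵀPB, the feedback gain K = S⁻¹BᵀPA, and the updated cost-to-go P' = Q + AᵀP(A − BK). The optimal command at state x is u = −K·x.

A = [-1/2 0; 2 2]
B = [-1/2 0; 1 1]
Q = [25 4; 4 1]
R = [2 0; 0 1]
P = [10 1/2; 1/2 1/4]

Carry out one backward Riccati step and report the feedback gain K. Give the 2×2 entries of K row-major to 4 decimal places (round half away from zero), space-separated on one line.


BᵀP = [-4.5000 0.0000; 0.5000 0.2500]
S = R + BᵀPB = [2 0; 0 1] + [2.2500 0.0000; 0.0000 0.2500] = [4.2500 0.0000; 0.0000 1.2500]
BᵀPA = [2.2500 0.0000; 0.2500 0.5000]
K = S⁻¹·BᵀPA = [0.5294 0.0000; 0.2000 0.4000]
A−BK = [-0.2353 0.0000; 1.2706 1.6000]
AᵀP(A−BK) = [1.2588 0.4000; 0.4000 0.8000]
P' = Q + AᵀP(A−BK) = [26.2588 4.4000; 4.4000 1.8000]
tr(P') = 28.0588

0.5294 0.0000 0.2000 0.4000


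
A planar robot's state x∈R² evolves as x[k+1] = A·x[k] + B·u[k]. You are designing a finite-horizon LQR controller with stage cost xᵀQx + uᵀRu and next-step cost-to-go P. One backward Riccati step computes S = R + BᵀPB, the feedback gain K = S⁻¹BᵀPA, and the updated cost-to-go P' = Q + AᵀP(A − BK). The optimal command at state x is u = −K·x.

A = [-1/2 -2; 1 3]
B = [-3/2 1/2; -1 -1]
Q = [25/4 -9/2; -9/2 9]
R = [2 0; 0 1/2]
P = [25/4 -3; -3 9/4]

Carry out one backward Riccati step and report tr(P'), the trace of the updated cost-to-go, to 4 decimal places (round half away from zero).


BᵀP = [-6.3750 2.2500; 6.1250 -3.7500]
S = R + BᵀPB = [2 0; 0 1/2] + [7.3125 -5.4375; -5.4375 6.8125] = [9.3125 -5.4375; -5.4375 7.3125]
BᵀPA = [5.4375 19.5000; -6.8125 -23.5000]
K = S⁻¹·BᵀPA = [0.0706 0.3844; -0.8792 -2.9278]
A−BK = [0.0454 0.0406; 0.1914 0.4566]
AᵀP(A−BK) = [0.4396 1.4639; 1.4639 4.9499]
P' = Q + AᵀP(A−BK) = [6.6896 -3.0361; -3.0361 13.9499]
tr(P') = 20.6395

20.6395


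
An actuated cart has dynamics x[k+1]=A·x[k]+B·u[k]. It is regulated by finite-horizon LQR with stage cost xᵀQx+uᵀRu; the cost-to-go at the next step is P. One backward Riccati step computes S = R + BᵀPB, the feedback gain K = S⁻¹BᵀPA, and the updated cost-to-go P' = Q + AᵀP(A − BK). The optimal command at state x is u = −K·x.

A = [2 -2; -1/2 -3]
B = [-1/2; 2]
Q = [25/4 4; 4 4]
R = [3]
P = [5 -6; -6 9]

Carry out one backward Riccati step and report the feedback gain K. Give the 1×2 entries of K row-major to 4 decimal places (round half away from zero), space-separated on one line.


BᵀP = [-14.5000 21.0000]
S = R + BᵀPB = [3] + [49.2500] = [52.2500]
BᵀPA = [-39.5000 -34.0000]
K = S⁻¹·BᵀPA = [-0.7560 -0.6507]
A−BK = [1.6220 -2.3254; 1.0120 -1.6986]
AᵀP(A−BK) = [4.3888 -2.2033; -2.2033 6.8756]
P' = Q + AᵀP(A−BK) = [10.6388 1.7967; 1.7967 10.8756]
tr(P') = 21.5144

-0.7560 -0.6507


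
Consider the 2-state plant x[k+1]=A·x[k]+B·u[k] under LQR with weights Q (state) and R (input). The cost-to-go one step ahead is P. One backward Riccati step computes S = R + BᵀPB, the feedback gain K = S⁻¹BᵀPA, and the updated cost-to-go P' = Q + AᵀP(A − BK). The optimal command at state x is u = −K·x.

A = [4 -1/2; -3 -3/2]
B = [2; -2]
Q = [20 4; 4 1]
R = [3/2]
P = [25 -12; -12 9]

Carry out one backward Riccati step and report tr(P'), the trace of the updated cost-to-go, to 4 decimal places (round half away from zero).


BᵀP = [74.0000 -42.0000]
S = R + BᵀPB = [3/2] + [232.0000] = [233.5000]
BᵀPA = [422.0000 26.0000]
K = S⁻¹·BᵀPA = [1.8073 0.1113]
A−BK = [0.3854 -0.7227; 0.6146 -1.2773]
AᵀP(A−BK) = [6.3276 -2.4893; -2.4893 5.6049]
P' = Q + AᵀP(A−BK) = [26.3276 1.5107; 1.5107 6.6049]
tr(P') = 32.9325

32.9325


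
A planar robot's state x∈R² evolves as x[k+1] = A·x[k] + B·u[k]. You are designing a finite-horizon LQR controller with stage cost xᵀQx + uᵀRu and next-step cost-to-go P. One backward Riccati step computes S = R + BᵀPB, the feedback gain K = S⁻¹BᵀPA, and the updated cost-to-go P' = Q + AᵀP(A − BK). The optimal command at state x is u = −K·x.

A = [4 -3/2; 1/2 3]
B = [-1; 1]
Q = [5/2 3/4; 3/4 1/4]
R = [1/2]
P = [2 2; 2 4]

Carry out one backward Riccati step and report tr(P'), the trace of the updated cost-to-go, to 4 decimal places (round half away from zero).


BᵀP = [0.0000 2.0000]
S = R + BᵀPB = [1/2] + [2.0000] = [2.5000]
BᵀPA = [1.0000 6.0000]
K = S⁻¹·BᵀPA = [0.4000 2.4000]
A−BK = [4.4000 0.9000; 0.1000 0.6000]
AᵀP(A−BK) = [40.6000 14.1000; 14.1000 8.1000]
P' = Q + AᵀP(A−BK) = [43.1000 14.8500; 14.8500 8.3500]
tr(P') = 51.4500

51.4500


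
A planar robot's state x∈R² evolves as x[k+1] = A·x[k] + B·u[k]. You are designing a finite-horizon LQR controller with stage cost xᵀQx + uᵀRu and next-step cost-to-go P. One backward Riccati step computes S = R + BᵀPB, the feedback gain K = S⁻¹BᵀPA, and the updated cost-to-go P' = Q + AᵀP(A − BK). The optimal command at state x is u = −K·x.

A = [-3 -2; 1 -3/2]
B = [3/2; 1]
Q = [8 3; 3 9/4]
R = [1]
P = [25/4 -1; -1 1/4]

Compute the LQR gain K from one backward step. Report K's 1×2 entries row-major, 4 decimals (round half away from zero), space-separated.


BᵀP = [8.3750 -1.2500]
S = R + BᵀPB = [1] + [11.3125] = [12.3125]
BᵀPA = [-26.3750 -14.8750]
K = S⁻¹·BᵀPA = [-2.1421 -1.2081]
A−BK = [0.2132 -0.1878; 3.1421 -0.2919]
AᵀP(A−BK) = [6.0013 2.7608; 2.7608 1.5917]
P' = Q + AᵀP(A−BK) = [14.0013 5.7608; 5.7608 3.8417]
tr(P') = 17.8430

-2.1421 -1.2081


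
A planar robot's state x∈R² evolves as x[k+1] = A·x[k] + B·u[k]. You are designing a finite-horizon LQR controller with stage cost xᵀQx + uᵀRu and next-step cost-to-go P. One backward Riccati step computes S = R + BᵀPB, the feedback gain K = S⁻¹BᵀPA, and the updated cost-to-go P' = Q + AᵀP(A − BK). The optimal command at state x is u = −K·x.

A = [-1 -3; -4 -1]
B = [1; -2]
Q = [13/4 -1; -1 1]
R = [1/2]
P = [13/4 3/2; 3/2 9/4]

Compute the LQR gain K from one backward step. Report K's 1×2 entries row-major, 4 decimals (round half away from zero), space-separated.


BᵀP = [0.2500 -3.0000]
S = R + BᵀPB = [1/2] + [6.2500] = [6.7500]
BᵀPA = [11.7500 2.2500]
K = S⁻¹·BᵀPA = [1.7407 0.3333]
A−BK = [-2.7407 -3.3333; -0.5185 -0.3333]
AᵀP(A−BK) = [30.7963 34.3333; 34.3333 39.7500]
P' = Q + AᵀP(A−BK) = [34.0463 33.3333; 33.3333 40.7500]
tr(P') = 74.7963

1.7407 0.3333


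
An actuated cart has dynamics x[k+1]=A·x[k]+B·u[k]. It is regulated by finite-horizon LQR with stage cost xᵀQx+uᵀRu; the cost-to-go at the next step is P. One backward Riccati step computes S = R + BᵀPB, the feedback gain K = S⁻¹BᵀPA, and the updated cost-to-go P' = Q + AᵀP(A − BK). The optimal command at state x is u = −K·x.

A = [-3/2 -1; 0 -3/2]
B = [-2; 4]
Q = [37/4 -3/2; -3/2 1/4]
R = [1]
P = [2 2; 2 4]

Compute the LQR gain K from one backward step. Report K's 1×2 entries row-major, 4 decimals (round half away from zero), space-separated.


BᵀP = [4.0000 12.0000]
S = R + BᵀPB = [1] + [40.0000] = [41.0000]
BᵀPA = [-6.0000 -22.0000]
K = S⁻¹·BᵀPA = [-0.1463 -0.5366]
A−BK = [-1.7927 -2.0732; 0.5854 0.6463]
AᵀP(A−BK) = [3.6220 4.2805; 4.2805 5.1951]
P' = Q + AᵀP(A−BK) = [12.8720 2.7805; 2.7805 5.4451]
tr(P') = 18.3171

-0.1463 -0.5366


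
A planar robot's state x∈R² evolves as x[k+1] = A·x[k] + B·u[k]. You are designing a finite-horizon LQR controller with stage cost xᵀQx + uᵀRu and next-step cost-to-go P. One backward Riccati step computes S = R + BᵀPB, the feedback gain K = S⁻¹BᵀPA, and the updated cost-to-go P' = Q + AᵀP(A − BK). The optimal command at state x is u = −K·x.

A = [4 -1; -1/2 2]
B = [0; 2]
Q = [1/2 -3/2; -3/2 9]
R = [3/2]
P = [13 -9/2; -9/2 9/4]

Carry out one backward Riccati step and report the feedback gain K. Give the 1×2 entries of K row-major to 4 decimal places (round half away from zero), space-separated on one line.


BᵀP = [-9.0000 4.5000]
S = R + BᵀPB = [3/2] + [9.0000] = [10.5000]
BᵀPA = [-38.2500 18.0000]
K = S⁻¹·BᵀPA = [-3.6429 1.7143]
A−BK = [4.0000 -1.0000; 6.7857 -1.4286]
AᵀP(A−BK) = [87.2232 -26.9286; -26.9286 9.1429]
P' = Q + AᵀP(A−BK) = [87.7232 -28.4286; -28.4286 18.1429]
tr(P') = 105.8661

-3.6429 1.7143


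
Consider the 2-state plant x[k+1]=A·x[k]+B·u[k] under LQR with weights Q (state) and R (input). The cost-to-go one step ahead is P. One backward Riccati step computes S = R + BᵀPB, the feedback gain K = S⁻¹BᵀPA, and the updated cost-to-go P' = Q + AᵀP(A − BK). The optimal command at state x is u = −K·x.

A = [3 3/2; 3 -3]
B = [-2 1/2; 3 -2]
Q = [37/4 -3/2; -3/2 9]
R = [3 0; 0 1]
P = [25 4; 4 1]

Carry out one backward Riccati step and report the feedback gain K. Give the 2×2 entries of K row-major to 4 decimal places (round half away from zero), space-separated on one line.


BᵀP = [-38.0000 -5.0000; 4.5000 0.0000]
S = R + BᵀPB = [3 0; 0 1] + [61.0000 -9.0000; -9.0000 2.2500] = [64.0000 -9.0000; -9.0000 3.2500]
BᵀPA = [-129.0000 -42.0000; 13.5000 6.7500]
K = S⁻¹·BᵀPA = [-2.3445 -0.5965; -2.3386 0.4252]
A−BK = [-0.5197 0.0945; 5.3563 -0.3602]
AᵀP(A−BK) = [35.1319 2.8169; 2.8169 1.3287]
P' = Q + AᵀP(A−BK) = [44.3819 1.3169; 1.3169 10.3287]
tr(P') = 54.7106

-2.3445 -0.5965 -2.3386 0.4252


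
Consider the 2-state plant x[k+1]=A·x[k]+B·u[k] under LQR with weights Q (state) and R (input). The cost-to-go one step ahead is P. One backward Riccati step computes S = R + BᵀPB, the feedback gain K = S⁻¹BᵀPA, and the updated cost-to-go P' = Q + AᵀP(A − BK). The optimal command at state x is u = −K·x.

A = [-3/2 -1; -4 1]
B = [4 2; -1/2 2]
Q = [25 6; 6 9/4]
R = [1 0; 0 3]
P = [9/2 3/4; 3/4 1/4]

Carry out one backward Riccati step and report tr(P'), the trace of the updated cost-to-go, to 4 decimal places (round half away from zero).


29.3740

BᵀP = [17.6250 2.8750; 10.5000 2.0000]
S = R + BᵀPB = [1 0; 0 3] + [69.0625 41.0000; 41.0000 25.0000] = [70.0625 41.0000; 41.0000 28.0000]
BᵀPA = [-37.9375 -14.7500; -23.7500 -8.5000]
K = S⁻¹·BᵀPA = [-0.3152 -0.2297; -0.3866 0.0328]
A−BK = [0.5342 -0.1467; -3.3843 0.8195]
AᵀP(A−BK) = [1.9836 -0.3110; -0.3110 0.1404]
P' = Q + AᵀP(A−BK) = [26.9836 5.6890; 5.6890 2.3904]
tr(P') = 29.3740


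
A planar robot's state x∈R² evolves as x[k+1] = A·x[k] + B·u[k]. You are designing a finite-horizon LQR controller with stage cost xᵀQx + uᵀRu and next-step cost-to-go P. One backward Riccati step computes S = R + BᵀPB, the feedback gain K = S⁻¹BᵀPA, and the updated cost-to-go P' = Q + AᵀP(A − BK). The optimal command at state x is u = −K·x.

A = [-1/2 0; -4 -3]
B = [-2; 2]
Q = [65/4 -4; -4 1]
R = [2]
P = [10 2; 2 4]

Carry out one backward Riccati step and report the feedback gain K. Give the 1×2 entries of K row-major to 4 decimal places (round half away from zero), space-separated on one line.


-0.1905 -0.2857

BᵀP = [-16.0000 4.0000]
S = R + BᵀPB = [2] + [40.0000] = [42.0000]
BᵀPA = [-8.0000 -12.0000]
K = S⁻¹·BᵀPA = [-0.1905 -0.2857]
A−BK = [-0.8810 -0.5714; -3.6190 -2.4286]
AᵀP(A−BK) = [72.9762 48.7143; 48.7143 32.5714]
P' = Q + AᵀP(A−BK) = [89.2262 44.7143; 44.7143 33.5714]
tr(P') = 122.7976
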